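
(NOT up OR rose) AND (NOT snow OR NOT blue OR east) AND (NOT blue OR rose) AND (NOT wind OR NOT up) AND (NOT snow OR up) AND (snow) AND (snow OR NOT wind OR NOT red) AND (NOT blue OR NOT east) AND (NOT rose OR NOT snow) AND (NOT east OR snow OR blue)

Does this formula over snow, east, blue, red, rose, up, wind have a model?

The clause (snow) is unit, so snow = true.
The clause (up) is unit, so up = true.
The clause (rose) is unit, so rose = true.
Now (NOT rose) is unsatisfied and unit — conflict.
No assignment satisfies every clause.

No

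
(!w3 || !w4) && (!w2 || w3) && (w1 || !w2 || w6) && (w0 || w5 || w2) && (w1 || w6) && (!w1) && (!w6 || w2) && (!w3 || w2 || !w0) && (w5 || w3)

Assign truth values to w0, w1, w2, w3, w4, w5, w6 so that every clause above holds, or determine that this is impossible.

(!w1) alone gives w1 = false.
(w6) alone gives w6 = true.
(w2) alone gives w2 = true.
(w3) alone gives w3 = true.
(!w4) alone gives w4 = false.
No clause remains; w0, w5 are free.

w0: true,  w1: false,  w2: true,  w3: true,  w4: false,  w5: true,  w6: true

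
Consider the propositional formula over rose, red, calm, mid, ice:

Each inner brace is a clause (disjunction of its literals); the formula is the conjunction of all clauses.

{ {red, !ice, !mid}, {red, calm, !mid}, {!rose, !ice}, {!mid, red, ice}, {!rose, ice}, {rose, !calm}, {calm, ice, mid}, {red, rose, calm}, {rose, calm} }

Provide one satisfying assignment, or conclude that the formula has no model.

UNSATISFIABLE

Try rose = false.
Unit clause (!calm) forces calm = false.
But (calm) is also a unit clause — contradiction.
Undo rose and try rose = true.
Unit clause (!ice) forces ice = false.
But (ice) is also a unit clause — contradiction.
Either choice for rose ends in contradiction.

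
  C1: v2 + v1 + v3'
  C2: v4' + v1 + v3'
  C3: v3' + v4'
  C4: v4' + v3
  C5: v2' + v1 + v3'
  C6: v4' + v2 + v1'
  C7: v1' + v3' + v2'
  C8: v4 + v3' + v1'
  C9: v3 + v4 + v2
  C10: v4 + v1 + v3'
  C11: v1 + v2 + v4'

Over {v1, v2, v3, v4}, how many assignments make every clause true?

There are 2^4 = 16 truth assignments over (v1, v2, v3, v4).
Check each against the 11 clauses (columns in the order v1, v2, v3, v4):
  F F F F  ✗ fails (v3 + v4 + v2)
  F F F T  ✗ fails (v4' + v3)
  F F T F  ✗ fails (v2 + v1 + v3')
  F F T T  ✗ fails (v2 + v1 + v3')
  F T F F  ✓ satisfies all
  F T F T  ✗ fails (v4' + v3)
  F T T F  ✗ fails (v2' + v1 + v3')
  F T T T  ✗ fails (v4' + v1 + v3')
  T F F F  ✗ fails (v3 + v4 + v2)
  T F F T  ✗ fails (v4' + v3)
  T F T F  ✗ fails (v4 + v3' + v1')
  T F T T  ✗ fails (v3' + v4')
  T T F F  ✓ satisfies all
  T T F T  ✗ fails (v4' + v3)
  T T T F  ✗ fails (v1' + v3' + v2')
  T T T T  ✗ fails (v3' + v4')
2 of the 16 rows are models.

2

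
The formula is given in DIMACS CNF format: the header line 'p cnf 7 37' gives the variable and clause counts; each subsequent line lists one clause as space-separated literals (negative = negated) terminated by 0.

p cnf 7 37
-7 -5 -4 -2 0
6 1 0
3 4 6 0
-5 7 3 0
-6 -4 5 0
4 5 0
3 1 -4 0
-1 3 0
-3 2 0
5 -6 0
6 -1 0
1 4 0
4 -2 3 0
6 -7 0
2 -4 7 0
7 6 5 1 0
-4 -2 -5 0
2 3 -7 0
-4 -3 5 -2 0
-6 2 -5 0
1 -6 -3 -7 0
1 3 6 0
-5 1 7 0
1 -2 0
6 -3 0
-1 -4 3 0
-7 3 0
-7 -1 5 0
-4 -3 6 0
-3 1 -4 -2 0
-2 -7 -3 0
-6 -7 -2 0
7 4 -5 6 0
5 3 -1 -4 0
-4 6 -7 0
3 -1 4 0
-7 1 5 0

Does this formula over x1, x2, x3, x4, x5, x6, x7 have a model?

Try x6 = True.
From the singleton clause (x5), x5 = True.
From the singleton clause (x2), x2 = True.
From the singleton clause (¬x4), x4 = False.
From the singleton clause (x1), x1 = True.
From the singleton clause (x3), x3 = True.
From the singleton clause (¬x7), x7 = False.
Every clause now holds.
A satisfying assignment: x1 ↦ True, x2 ↦ True, x3 ↦ True, x4 ↦ False, x5 ↦ True, x6 ↦ True, x7 ↦ False.

Yes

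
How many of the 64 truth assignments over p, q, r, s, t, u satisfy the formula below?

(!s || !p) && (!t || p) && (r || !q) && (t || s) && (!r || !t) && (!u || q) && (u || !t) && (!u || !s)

There are 2^6 = 64 truth assignments over (p, q, r, s, t, u).
Split on q. With q = true, the clauses containing q are satisfied and !q drops from the rest; 1 of the 2^5 = 32 assignments to the other variables satisfy what remains.
With q = false, by the same count on the reduced clause set, 2 assignments work.
Total: 1 + 2 = 3.

3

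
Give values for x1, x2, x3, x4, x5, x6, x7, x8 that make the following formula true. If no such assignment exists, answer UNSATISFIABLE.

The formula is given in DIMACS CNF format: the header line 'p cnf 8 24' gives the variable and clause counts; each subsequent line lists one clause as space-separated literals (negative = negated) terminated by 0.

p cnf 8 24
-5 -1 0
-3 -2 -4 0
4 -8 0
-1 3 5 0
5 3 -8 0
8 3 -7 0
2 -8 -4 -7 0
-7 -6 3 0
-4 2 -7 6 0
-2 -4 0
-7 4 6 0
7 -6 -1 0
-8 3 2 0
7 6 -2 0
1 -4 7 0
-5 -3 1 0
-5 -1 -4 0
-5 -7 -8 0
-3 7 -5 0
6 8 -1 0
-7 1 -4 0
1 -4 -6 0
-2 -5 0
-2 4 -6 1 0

x1=True,  x2=False,  x3=True,  x4=False,  x5=False,  x6=True,  x7=True,  x8=False

Branch on x5: set x5 = False.
Branch on x4: set x4 = False.
The clause (¬x8) is unit, so x8 = False.
Branch on x1: set x1 = True.
The clause (x3) is unit, so x3 = True.
The clause (x6) is unit, so x6 = True.
The clause (x7) is unit, so x7 = True.
No clause remains; x2 is free.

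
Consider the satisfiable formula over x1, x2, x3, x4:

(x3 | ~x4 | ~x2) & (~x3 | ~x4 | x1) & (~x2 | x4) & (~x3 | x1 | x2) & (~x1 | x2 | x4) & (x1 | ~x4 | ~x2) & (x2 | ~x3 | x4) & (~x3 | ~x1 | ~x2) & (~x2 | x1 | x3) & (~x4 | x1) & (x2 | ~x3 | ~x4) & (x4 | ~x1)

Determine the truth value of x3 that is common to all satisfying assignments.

Suppose x3 = 1.
Suppose x4 = 0.
From the singleton clause (~x2), x2 = 0.
That conflicts with the unit clause (x2).
Backtrack on x4: now try x4 = 1.
From the singleton clause (x1), x1 = 1.
From the singleton clause (~x2), x2 = 0.
That conflicts with the unit clause (x2).
Both values of x4 lead to a conflict.
So every satisfying assignment has x3 = False.

False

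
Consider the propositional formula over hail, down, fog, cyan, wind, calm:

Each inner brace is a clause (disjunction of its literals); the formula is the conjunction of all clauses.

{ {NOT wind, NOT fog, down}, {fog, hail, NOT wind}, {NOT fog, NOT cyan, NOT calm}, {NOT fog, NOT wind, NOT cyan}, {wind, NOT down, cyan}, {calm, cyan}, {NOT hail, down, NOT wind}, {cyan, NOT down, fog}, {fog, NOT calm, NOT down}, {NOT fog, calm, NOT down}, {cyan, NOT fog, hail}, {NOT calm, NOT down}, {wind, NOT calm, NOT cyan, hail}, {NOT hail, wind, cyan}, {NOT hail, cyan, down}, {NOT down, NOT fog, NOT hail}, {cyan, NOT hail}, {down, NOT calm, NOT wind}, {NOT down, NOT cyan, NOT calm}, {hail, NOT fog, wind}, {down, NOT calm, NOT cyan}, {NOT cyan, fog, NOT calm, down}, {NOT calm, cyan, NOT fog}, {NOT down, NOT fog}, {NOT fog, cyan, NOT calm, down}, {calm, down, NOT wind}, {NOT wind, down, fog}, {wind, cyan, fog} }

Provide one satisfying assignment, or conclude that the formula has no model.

Case calm = false:
From the singleton clause (cyan), cyan = true.
Case fog = false:
Case hail = false:
From the singleton clause (NOT wind), wind = false.
No clause remains; down is free.

hail=false, down=true, fog=false, cyan=true, wind=false, calm=false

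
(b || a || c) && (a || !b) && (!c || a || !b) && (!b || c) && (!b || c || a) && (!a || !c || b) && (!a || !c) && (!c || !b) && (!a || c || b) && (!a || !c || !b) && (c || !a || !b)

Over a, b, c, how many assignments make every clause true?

There are 2^3 = 8 truth assignments over (a, b, c).
Check each against the 11 clauses (columns in the order a, b, c):
  F F F  ✗ fails (b || a || c)
  F F T  ✓ satisfies all
  F T F  ✗ fails (a || !b)
  F T T  ✗ fails (a || !b)
  T F F  ✗ fails (!a || c || b)
  T F T  ✗ fails (!a || !c || b)
  T T F  ✗ fails (!b || c)
  T T T  ✗ fails (!a || !c)
1 of the 8 rows is a model.

1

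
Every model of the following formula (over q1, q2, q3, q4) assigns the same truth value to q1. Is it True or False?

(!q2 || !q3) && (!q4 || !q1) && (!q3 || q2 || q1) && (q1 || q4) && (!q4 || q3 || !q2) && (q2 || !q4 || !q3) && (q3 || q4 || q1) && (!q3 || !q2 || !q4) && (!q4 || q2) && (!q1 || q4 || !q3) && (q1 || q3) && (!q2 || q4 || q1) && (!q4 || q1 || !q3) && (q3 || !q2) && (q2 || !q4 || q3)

True

Suppose q1 = false.
The clause (q4) is unit, so q4 = true.
The clause (q2) is unit, so q2 = true.
The clause (!q3) is unit, so q3 = false.
That conflicts with the unit clause (q3).
So every satisfying assignment has q1 = True.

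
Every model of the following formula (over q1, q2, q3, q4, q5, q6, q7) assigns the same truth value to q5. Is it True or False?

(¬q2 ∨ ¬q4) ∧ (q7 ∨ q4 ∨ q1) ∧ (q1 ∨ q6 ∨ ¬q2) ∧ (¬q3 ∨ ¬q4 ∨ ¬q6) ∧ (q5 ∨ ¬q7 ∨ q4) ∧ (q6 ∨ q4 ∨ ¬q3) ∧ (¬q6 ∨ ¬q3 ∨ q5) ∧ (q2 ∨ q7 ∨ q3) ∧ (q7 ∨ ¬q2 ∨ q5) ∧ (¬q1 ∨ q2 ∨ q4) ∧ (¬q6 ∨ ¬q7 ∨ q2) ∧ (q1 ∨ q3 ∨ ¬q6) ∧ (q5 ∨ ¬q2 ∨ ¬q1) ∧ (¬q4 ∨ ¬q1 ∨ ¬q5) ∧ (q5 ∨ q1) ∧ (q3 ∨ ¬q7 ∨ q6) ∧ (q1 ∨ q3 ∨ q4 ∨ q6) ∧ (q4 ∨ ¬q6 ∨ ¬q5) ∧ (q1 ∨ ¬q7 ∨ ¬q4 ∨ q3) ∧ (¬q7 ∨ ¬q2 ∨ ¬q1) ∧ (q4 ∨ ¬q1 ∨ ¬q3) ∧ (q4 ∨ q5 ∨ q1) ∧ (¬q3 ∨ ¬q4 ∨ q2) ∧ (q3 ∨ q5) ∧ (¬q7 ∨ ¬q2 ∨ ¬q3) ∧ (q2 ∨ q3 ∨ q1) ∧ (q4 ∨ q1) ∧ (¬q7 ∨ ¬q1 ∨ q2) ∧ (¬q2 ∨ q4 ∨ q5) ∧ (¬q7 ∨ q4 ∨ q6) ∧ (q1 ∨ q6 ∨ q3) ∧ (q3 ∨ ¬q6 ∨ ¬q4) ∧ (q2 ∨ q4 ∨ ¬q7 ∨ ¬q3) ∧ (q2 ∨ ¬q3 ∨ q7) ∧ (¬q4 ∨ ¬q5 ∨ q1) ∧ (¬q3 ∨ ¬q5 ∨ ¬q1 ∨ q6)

True

Suppose q5 = False.
The clause (q1) is unit, so q1 = True.
The clause (¬q2) is unit, so q2 = False.
The clause (q4) is unit, so q4 = True.
The clause (¬q3) is unit, so q3 = False.
Now (q3) is unsatisfied and unit — conflict.
So every satisfying assignment has q5 = True.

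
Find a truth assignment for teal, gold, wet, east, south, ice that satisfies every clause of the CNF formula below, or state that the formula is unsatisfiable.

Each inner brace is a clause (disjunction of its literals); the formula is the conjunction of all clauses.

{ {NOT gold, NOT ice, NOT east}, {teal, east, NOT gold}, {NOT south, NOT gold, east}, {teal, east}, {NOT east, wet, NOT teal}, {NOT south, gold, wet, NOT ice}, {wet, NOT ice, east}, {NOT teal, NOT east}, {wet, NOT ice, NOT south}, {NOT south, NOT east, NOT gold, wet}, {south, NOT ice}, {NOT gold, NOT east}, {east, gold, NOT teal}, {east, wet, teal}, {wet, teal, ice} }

Branch on teal: set teal = true.
The clause (NOT east) is unit, so east = false.
The clause (gold) is unit, so gold = true.
The clause (NOT south) is unit, so south = false.
The clause (NOT ice) is unit, so ice = false.
Every clause is now satisfied; wet is unconstrained.

teal=true,  gold=true,  wet=true,  east=false,  south=false,  ice=false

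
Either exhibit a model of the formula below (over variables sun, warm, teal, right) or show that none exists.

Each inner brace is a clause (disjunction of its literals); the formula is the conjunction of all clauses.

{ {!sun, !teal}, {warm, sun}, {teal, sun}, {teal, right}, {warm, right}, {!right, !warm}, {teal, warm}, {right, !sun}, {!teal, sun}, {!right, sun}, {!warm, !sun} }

UNSATISFIABLE

Suppose sun = false.
Unit clause (warm) forces warm = true.
Unit clause (teal) forces teal = true.
Now (!teal) is unsatisfied and unit — conflict.
Backtrack on sun: now try sun = true.
Unit clause (!teal) forces teal = false.
Unit clause (right) forces right = true.
Unit clause (!warm) forces warm = false.
Now (warm) is unsatisfied and unit — conflict.
Both values of sun lead to a conflict.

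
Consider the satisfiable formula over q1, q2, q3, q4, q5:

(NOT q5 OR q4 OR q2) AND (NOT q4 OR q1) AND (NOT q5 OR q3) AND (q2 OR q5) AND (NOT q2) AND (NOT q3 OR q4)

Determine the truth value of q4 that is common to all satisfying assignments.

Suppose q4 = false.
(NOT q2) alone gives q2 = false.
(NOT q5) alone gives q5 = false.
Now (q5) is unsatisfied and unit — conflict.
So every satisfying assignment has q4 = True.

True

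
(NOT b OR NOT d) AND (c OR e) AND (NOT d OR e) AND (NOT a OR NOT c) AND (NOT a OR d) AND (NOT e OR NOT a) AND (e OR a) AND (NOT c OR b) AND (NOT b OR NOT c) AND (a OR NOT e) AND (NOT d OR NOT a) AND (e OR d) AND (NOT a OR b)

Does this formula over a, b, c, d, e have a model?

Unsatisfiable

Suppose b = false.
(NOT c) alone gives c = false.
(e) alone gives e = true.
(NOT a) alone gives a = false.
But (a) is also a unit clause — contradiction.
So b must be the other value — set b = true.
(NOT d) alone gives d = false.
(NOT a) alone gives a = false.
(e) alone gives e = true.
But (NOT e) is also a unit clause — contradiction.
Neither b = true nor b = false works.
No assignment satisfies every clause.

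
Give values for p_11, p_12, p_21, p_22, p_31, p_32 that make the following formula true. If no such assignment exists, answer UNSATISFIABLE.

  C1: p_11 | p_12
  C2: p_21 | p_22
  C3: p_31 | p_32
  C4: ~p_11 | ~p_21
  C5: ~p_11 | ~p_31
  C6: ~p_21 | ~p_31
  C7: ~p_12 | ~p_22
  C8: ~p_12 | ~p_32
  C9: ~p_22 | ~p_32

Suppose p_11 = 1.
From the singleton clause (~p_21), p_21 = 0.
From the singleton clause (p_22), p_22 = 1.
From the singleton clause (~p_31), p_31 = 0.
From the singleton clause (p_32), p_32 = 1.
But (~p_32) is also a unit clause — contradiction.
That branch fails; take p_11 = 0 instead.
From the singleton clause (p_12), p_12 = 1.
From the singleton clause (~p_22), p_22 = 0.
From the singleton clause (p_21), p_21 = 1.
From the singleton clause (~p_31), p_31 = 0.
From the singleton clause (p_32), p_32 = 1.
But (~p_32) is also a unit clause — contradiction.
Both values of p_11 lead to a conflict.

UNSATISFIABLE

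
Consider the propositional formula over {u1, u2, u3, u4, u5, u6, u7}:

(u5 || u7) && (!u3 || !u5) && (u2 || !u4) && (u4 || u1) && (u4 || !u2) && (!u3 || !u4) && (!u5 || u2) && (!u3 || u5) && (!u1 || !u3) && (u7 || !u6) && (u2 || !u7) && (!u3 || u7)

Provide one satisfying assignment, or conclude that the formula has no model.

Branch on u5: set u5 = true.
From the singleton clause (!u3), u3 = false.
From the singleton clause (u2), u2 = true.
From the singleton clause (u4), u4 = true.
Branch on u7: set u7 = true.
Every clause is now satisfied; u1, u6 are unconstrained.

u1 ↦ true, u2 ↦ true, u3 ↦ false, u4 ↦ true, u5 ↦ true, u6 ↦ true, u7 ↦ true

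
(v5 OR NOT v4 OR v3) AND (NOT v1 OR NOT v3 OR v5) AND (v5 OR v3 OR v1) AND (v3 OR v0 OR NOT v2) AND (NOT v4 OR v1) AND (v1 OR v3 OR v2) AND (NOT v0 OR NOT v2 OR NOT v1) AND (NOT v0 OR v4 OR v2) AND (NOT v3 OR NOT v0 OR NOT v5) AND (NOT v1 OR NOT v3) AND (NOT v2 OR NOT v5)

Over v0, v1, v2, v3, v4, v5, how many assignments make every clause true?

There are 2^6 = 64 truth assignments over (v0, v1, v2, v3, v4, v5).
Split on v5. With v5 = true, the clauses containing v5 are satisfied and NOT v5 drops from the rest; 4 of the 2^5 = 32 assignments to the other variables satisfy what remains.
With v5 = false, by the same count on the reduced clause set, 4 assignments work.
(One model: v0=F, v1=F, v2=F, v3=T, v4=F, v5=F.)
Total: 4 + 4 = 8.

8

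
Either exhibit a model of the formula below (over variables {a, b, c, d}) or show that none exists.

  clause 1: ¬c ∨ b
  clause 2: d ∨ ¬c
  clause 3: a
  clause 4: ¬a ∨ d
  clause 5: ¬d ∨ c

a ↦ True, b ↦ True, c ↦ True, d ↦ True

The clause (a) is unit, so a = True.
The clause (d) is unit, so d = True.
The clause (c) is unit, so c = True.
The clause (b) is unit, so b = True.
All clauses are satisfied.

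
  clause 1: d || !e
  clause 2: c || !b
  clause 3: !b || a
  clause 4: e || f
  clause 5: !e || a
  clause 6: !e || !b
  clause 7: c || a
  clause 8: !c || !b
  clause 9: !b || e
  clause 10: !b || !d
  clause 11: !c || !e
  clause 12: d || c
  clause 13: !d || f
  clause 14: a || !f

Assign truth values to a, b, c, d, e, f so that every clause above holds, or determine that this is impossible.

Try d = true.
(!b) alone gives b = false.
(f) alone gives f = true.
(a) alone gives a = true.
Try c = false.
Every clause is now satisfied; e is unconstrained.

a: true; b: false; c: false; d: true; e: false; f: true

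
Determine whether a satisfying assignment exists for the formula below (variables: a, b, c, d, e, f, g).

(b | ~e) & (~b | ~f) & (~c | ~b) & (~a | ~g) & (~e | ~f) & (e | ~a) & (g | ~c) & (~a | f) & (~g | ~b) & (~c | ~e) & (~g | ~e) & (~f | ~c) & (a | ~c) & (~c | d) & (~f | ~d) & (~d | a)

Case b = 1:
From the singleton clause (~f), f = 0.
From the singleton clause (~c), c = 0.
From the singleton clause (~a), a = 0.
From the singleton clause (~g), g = 0.
From the singleton clause (~d), d = 0.
Every clause is now satisfied; e is unconstrained.
A satisfying assignment: a=0,  b=1,  c=0,  d=0,  e=0,  f=0,  g=0.

Yes, satisfiable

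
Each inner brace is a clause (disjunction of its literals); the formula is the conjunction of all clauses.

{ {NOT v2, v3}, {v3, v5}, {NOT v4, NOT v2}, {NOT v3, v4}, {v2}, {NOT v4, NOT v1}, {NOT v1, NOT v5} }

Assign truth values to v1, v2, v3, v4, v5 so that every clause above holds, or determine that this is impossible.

(v2) alone gives v2 = true.
(v3) alone gives v3 = true.
(NOT v4) alone gives v4 = false.
Now (v4) is unsatisfied and unit — conflict.

UNSATISFIABLE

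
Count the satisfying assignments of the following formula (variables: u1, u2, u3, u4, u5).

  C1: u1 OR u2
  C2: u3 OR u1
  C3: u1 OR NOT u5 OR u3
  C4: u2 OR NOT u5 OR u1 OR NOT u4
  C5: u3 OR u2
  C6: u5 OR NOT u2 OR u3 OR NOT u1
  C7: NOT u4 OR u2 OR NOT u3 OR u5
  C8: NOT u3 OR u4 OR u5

There are 2^5 = 32 truth assignments over (u1, u2, u3, u4, u5).
Split on u4. With u4 = true, the clauses containing u4 are satisfied and NOT u4 drops from the rest; 6 of the 2^4 = 16 assignments to the other variables satisfy what remains.
With u4 = false, by the same count on the reduced clause set, 4 assignments work.
Total: 6 + 4 = 10.

10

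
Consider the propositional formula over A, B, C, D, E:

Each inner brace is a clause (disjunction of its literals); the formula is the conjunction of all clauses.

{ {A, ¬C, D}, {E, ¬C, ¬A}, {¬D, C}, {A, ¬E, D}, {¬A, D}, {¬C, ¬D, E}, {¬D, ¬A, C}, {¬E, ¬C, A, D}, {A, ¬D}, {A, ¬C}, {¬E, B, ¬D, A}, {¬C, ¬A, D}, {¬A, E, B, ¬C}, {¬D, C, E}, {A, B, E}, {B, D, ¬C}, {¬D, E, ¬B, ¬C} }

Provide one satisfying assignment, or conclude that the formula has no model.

Case D = False:
From the singleton clause (¬A), A = False.
From the singleton clause (¬C), C = False.
From the singleton clause (¬E), E = False.
From the singleton clause (B), B = True.
All clauses are satisfied.

A=False, B=True, C=False, D=False, E=False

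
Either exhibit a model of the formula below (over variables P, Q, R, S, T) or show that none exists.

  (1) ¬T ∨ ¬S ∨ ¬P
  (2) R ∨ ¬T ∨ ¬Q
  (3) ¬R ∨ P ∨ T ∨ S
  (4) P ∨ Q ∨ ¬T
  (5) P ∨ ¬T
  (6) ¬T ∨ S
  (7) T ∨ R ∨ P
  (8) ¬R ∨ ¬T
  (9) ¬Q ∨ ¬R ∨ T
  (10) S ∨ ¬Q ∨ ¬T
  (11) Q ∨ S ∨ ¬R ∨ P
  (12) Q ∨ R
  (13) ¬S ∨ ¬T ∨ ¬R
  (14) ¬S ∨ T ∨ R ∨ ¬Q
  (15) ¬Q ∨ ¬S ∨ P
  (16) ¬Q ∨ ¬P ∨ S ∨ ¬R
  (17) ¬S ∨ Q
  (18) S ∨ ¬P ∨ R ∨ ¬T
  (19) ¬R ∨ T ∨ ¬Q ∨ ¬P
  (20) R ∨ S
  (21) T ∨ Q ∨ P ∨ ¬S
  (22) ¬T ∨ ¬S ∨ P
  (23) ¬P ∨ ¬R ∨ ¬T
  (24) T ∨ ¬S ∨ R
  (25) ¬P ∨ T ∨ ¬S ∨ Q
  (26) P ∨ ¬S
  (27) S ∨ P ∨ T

P: True; Q: False; R: True; S: False; T: False

Branch on P: set P = True.
Branch on T: set T = False.
Branch on Q: set Q = False.
The clause (R) is unit, so R = True.
The clause (¬S) is unit, so S = False.
This assignment satisfies each clause.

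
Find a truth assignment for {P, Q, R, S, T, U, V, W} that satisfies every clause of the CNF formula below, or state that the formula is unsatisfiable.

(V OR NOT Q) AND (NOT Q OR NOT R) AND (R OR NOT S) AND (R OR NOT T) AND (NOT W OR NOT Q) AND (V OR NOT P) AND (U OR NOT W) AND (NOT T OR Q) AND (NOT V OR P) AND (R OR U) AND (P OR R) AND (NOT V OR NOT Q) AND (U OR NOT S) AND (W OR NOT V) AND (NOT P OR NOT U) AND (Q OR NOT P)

P: false, Q: false, R: true, S: true, T: false, U: true, V: false, W: true

Try V = false.
Unit clause (NOT Q) forces Q = false.
Unit clause (NOT P) forces P = false.
Unit clause (NOT T) forces T = false.
Unit clause (R) forces R = true.
Try U = true.
No clause remains; S, W are free.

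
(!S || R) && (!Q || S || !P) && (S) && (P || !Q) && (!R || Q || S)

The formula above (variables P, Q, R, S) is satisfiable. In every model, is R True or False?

True

Suppose R = false.
(!S) alone gives S = false.
Now (S) is unsatisfied and unit — conflict.
So every satisfying assignment has R = True.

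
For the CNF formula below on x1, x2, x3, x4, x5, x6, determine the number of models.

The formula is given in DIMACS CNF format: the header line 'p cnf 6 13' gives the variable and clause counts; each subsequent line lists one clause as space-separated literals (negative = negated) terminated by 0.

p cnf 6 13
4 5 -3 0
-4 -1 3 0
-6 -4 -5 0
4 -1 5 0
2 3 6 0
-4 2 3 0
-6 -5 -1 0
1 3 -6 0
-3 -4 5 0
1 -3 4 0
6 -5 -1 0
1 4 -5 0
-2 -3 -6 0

There are 2^6 = 64 truth assignments over (x1, x2, x3, x4, x5, x6).
Split on x4. With x4 = True, the clauses containing x4 are satisfied and ¬x4 drops from the rest; 4 of the 2^5 = 32 assignments to the other variables satisfy what remains.
With x4 = False, by the same count on the reduced clause set, 1 assignment works.
Total: 4 + 1 = 5.

5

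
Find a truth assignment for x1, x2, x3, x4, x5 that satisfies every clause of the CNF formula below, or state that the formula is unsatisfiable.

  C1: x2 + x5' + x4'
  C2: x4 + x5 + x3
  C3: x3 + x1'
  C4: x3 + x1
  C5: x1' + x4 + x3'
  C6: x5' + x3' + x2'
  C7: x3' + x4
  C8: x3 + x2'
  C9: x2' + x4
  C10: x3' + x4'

UNSATISFIABLE

Branch on x3: set x3 = 1.
Unit clause (x4) forces x4 = 1.
But (x4') is also a unit clause — contradiction.
Backtrack on x3: now try x3 = 0.
Unit clause (x1') forces x1 = 0.
But (x1) is also a unit clause — contradiction.
Either choice for x3 ends in contradiction.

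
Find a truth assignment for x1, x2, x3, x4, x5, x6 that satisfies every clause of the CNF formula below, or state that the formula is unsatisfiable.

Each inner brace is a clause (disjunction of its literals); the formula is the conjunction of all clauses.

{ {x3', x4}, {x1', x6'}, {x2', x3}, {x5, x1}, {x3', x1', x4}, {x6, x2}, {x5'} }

x1 ↦ 1,  x2 ↦ 1,  x3 ↦ 1,  x4 ↦ 1,  x5 ↦ 0,  x6 ↦ 0

From the singleton clause (x5'), x5 = 0.
From the singleton clause (x1), x1 = 1.
From the singleton clause (x6'), x6 = 0.
From the singleton clause (x2), x2 = 1.
From the singleton clause (x3), x3 = 1.
From the singleton clause (x4), x4 = 1.
This assignment satisfies each clause.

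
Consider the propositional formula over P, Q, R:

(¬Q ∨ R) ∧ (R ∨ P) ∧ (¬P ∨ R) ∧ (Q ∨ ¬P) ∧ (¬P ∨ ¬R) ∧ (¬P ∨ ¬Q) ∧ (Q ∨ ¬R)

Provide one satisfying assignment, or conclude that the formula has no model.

Suppose Q = True.
The clause (R) is unit, so R = True.
The clause (¬P) is unit, so P = False.
Every clause now holds.

P=False; Q=True; R=True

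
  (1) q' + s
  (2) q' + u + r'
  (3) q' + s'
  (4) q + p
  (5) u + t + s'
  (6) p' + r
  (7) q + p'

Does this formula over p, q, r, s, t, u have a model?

Case q = 0:
(p) alone gives p = 1.
That conflicts with the unit clause (p').
That branch fails; take q = 1 instead.
(s) alone gives s = 1.
That conflicts with the unit clause (s').
Either choice for q ends in contradiction.
No assignment satisfies every clause.

No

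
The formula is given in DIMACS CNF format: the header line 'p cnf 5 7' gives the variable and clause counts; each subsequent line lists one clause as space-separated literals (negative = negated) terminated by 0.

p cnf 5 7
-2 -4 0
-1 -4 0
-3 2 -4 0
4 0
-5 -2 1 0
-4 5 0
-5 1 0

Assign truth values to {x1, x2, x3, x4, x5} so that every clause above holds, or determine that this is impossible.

(x4) alone gives x4 = True.
(¬x2) alone gives x2 = False.
(¬x1) alone gives x1 = False.
(¬x3) alone gives x3 = False.
(x5) alone gives x5 = True.
But (¬x5) is also a unit clause — contradiction.

UNSATISFIABLE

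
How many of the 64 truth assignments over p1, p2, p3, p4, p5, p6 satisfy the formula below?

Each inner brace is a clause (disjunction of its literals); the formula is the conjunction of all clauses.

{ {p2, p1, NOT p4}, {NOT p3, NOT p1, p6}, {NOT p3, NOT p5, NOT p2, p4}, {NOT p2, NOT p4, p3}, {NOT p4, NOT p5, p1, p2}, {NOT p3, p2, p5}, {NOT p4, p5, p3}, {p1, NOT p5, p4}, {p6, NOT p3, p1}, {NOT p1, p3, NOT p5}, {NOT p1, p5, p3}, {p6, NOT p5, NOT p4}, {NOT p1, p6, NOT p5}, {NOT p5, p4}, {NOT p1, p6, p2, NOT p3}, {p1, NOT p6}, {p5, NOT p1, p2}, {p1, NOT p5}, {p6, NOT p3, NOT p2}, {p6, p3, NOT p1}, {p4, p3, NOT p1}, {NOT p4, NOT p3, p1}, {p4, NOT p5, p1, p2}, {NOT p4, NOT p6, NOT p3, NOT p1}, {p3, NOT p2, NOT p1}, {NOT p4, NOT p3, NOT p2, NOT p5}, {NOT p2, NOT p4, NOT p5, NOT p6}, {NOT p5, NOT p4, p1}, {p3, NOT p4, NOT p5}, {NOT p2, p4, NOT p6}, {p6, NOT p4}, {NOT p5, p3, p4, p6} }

2

There are 2^6 = 64 truth assignments over (p1, p2, p3, p4, p5, p6).
Split on p6. With p6 = true, the clauses containing p6 are satisfied and NOT p6 drops from the rest; 0 of the 2^5 = 32 assignments to the other variables satisfy what remains.
With p6 = false, by the same count on the reduced clause set, 2 assignments work.
Total: 0 + 2 = 2.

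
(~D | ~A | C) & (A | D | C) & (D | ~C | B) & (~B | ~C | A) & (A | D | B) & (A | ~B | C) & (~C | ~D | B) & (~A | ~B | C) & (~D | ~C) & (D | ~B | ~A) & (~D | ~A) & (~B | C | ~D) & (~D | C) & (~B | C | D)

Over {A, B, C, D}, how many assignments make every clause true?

1

There are 2^4 = 16 truth assignments over (A, B, C, D).
Check each against the 14 clauses (columns in the order A, B, C, D):
  F F F F  ✗ fails (A | D | C)
  F F F T  ✗ fails (~D | C)
  F F T F  ✗ fails (D | ~C | B)
  F F T T  ✗ fails (~C | ~D | B)
  F T F F  ✗ fails (A | D | C)
  F T F T  ✗ fails (A | ~B | C)
  F T T F  ✗ fails (~B | ~C | A)
  F T T T  ✗ fails (~B | ~C | A)
  T F F F  ✓ satisfies all
  T F F T  ✗ fails (~D | ~A | C)
  T F T F  ✗ fails (D | ~C | B)
  T F T T  ✗ fails (~C | ~D | B)
  T T F F  ✗ fails (~A | ~B | C)
  T T F T  ✗ fails (~D | ~A | C)
  T T T F  ✗ fails (D | ~B | ~A)
  T T T T  ✗ fails (~D | ~C)
1 of the 16 rows is a model.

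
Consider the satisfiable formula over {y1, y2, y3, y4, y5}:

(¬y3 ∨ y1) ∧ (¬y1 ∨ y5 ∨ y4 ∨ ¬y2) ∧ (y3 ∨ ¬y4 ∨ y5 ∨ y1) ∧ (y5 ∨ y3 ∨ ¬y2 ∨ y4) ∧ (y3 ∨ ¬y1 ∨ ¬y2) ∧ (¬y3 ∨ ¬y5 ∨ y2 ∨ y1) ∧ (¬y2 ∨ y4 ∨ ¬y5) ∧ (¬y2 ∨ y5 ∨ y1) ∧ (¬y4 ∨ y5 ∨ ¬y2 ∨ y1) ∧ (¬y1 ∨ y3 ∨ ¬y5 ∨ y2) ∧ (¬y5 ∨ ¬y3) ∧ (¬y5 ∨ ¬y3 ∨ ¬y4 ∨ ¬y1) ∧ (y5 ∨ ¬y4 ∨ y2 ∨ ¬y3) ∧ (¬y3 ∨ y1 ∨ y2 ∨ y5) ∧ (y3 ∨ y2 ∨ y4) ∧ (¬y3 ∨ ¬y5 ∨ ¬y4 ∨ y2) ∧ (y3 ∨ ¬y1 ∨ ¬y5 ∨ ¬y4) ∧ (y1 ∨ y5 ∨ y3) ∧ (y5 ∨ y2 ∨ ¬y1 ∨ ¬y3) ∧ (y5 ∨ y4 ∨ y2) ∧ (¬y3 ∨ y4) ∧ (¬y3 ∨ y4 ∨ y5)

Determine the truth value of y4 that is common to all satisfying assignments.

Suppose y4 = False.
From the singleton clause (¬y3), y3 = False.
From the singleton clause (y2), y2 = True.
From the singleton clause (y5), y5 = True.
Now (¬y5) is unsatisfied and unit — conflict.
So every satisfying assignment has y4 = True.

True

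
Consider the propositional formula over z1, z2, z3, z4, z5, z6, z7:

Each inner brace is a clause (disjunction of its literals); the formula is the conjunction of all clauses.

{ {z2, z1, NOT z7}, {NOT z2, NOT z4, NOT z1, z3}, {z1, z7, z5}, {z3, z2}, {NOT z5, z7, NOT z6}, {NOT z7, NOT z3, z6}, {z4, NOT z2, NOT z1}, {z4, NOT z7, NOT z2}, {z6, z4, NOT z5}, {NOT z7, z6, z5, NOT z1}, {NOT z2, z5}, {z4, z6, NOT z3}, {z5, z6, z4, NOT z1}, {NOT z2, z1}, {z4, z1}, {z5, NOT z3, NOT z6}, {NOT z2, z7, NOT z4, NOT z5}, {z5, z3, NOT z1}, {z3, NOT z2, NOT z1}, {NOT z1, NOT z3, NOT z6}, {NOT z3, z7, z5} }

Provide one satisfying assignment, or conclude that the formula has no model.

z1: true; z2: false; z3: true; z4: true; z5: true; z6: false; z7: false

Try z3 = true.
Try z7 = false.
From the singleton clause (z5), z5 = true.
From the singleton clause (NOT z6), z6 = false.
From the singleton clause (z4), z4 = true.
From the singleton clause (NOT z2), z2 = false.
No clause remains; z1 is free.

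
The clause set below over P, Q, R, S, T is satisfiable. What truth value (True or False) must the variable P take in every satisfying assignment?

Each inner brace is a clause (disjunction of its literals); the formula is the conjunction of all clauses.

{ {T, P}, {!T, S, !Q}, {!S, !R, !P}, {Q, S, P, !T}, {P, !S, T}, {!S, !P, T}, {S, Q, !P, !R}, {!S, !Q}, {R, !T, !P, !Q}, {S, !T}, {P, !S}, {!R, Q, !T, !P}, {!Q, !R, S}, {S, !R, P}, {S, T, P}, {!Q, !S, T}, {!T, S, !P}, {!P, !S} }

Suppose P = false.
(T) alone gives T = true.
(S) alone gives S = true.
That conflicts with the unit clause (!S).
So every satisfying assignment has P = True.

True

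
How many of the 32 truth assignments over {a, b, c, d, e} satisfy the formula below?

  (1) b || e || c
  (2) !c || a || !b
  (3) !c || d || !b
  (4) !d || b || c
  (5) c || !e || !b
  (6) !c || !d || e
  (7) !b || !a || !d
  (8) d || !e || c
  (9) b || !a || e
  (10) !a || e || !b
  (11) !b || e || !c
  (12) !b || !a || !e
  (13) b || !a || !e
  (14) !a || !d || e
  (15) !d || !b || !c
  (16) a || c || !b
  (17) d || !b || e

3

There are 2^5 = 32 truth assignments over (a, b, c, d, e).
Split on c. With c = true, the clauses containing c are satisfied and !c drops from the rest; 3 of the 2^4 = 16 assignments to the other variables satisfy what remains.
With c = false, by the same count on the reduced clause set, 0 assignments work.
(One model: a=F, b=F, c=T, d=F, e=F.)
Total: 3 + 0 = 3.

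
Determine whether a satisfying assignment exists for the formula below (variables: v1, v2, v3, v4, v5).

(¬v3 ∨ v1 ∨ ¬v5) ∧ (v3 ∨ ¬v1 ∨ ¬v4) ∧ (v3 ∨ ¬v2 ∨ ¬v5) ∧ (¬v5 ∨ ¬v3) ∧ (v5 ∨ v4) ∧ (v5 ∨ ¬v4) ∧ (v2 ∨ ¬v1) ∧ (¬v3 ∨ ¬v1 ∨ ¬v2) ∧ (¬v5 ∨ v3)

Suppose v5 = False.
(v4) alone gives v4 = True.
That conflicts with the unit clause (¬v4).
That branch fails; take v5 = True instead.
(¬v3) alone gives v3 = False.
That conflicts with the unit clause (v3).
Both values of v5 lead to a conflict.
No assignment satisfies every clause.

No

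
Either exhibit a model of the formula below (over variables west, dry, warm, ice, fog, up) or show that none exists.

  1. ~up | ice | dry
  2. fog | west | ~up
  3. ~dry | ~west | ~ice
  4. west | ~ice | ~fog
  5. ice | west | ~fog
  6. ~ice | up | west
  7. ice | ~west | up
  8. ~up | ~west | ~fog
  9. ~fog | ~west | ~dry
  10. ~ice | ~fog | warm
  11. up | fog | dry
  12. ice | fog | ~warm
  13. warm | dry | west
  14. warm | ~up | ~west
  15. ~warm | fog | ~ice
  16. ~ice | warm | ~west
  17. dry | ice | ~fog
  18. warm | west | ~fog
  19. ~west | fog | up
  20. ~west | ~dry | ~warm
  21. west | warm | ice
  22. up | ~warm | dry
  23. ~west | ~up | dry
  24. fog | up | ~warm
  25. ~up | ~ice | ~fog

Case up = 0:
Case ice = 0:
(~west) alone gives west = 0.
(~fog) alone gives fog = 0.
(dry) alone gives dry = 1.
(~warm) alone gives warm = 0.
Now (warm) is unsatisfied and unit — conflict.
Undo ice and try ice = 1.
(west) alone gives west = 1.
(~dry) alone gives dry = 0.
(fog) alone gives fog = 1.
(warm) alone gives warm = 1.
Now (~warm) is unsatisfied and unit — conflict.
Either choice for ice ends in contradiction.
Undo up and try up = 1.
Case ice = 1:
(~fog) alone gives fog = 0.
(west) alone gives west = 1.
(~dry) alone gives dry = 0.
Now (dry) is unsatisfied and unit — conflict.
Undo ice and try ice = 0.
(dry) alone gives dry = 1.
Case fog = 1:
(west) alone gives west = 1.
Now (~west) is unsatisfied and unit — conflict.
Undo fog and try fog = 0.
(west) alone gives west = 1.
(~warm) alone gives warm = 0.
Now (warm) is unsatisfied and unit — conflict.
Either choice for fog ends in contradiction.
Either choice for ice ends in contradiction.
Either choice for up ends in contradiction.

UNSATISFIABLE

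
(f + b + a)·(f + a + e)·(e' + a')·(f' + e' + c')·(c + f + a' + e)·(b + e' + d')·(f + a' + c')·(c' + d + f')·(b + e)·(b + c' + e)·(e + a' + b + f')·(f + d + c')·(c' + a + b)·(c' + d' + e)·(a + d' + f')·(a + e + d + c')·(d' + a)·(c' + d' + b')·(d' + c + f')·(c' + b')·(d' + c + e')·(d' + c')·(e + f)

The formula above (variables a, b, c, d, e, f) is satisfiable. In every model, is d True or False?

False

Suppose d = 1.
Unit clause (a) forces a = 1.
Unit clause (e') forces e = 0.
Unit clause (b) forces b = 1.
Unit clause (c') forces c = 0.
Unit clause (f) forces f = 1.
Now (f') is unsatisfied and unit — conflict.
So every satisfying assignment has d = False.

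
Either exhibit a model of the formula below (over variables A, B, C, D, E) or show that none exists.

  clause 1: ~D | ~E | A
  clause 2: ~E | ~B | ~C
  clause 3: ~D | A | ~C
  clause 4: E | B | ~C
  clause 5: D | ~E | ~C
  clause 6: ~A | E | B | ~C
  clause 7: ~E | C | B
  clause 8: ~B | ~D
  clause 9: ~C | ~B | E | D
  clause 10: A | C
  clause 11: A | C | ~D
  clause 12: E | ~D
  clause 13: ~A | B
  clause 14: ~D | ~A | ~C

A: 1, B: 1, C: 0, D: 0, E: 0

Branch on B: set B = 1.
(~D) alone gives D = 0.
Branch on E: set E = 0.
(~C) alone gives C = 0.
(A) alone gives A = 1.
This assignment satisfies each clause.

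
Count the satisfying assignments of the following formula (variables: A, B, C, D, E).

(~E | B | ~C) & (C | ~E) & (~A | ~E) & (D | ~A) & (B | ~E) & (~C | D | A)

11

There are 2^5 = 32 truth assignments over (A, B, C, D, E).
Split on D. With D = 1, the clauses containing D are satisfied and ~D drops from the rest; 9 of the 2^4 = 16 assignments to the other variables satisfy what remains.
With D = 0, by the same count on the reduced clause set, 2 assignments work.
(One model: A=F, B=F, C=F, D=F, E=F.)
Total: 9 + 2 = 11.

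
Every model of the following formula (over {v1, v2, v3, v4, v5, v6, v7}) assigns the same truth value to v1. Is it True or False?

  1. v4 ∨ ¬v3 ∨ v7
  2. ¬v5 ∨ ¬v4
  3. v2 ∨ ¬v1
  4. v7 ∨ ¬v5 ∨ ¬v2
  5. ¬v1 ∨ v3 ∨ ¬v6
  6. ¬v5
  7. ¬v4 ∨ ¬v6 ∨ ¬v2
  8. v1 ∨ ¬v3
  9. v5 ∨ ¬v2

Suppose v1 = True.
From the singleton clause (v2), v2 = True.
From the singleton clause (¬v5), v5 = False.
But (v5) is also a unit clause — contradiction.
So every satisfying assignment has v1 = False.

False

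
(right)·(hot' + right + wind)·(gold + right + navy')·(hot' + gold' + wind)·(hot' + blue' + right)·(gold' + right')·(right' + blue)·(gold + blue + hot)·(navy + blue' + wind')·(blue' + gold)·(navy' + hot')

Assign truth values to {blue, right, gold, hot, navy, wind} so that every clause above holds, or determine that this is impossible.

UNSATISFIABLE

(right) alone gives right = 1.
(gold') alone gives gold = 0.
(blue) alone gives blue = 1.
But (blue') is also a unit clause — contradiction.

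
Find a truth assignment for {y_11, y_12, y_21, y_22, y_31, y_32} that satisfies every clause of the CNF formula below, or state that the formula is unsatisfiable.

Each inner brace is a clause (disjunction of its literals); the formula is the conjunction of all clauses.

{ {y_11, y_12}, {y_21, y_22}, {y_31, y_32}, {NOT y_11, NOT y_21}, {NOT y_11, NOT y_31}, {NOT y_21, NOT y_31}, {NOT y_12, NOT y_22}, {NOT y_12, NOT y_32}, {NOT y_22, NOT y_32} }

UNSATISFIABLE

Branch on y_11: set y_11 = true.
From the singleton clause (NOT y_21), y_21 = false.
From the singleton clause (y_22), y_22 = true.
From the singleton clause (NOT y_31), y_31 = false.
From the singleton clause (y_32), y_32 = true.
Now (NOT y_32) is unsatisfied and unit — conflict.
Undo y_11 and try y_11 = false.
From the singleton clause (y_12), y_12 = true.
From the singleton clause (NOT y_22), y_22 = false.
From the singleton clause (y_21), y_21 = true.
From the singleton clause (NOT y_31), y_31 = false.
From the singleton clause (y_32), y_32 = true.
Now (NOT y_32) is unsatisfied and unit — conflict.
Neither y_11 = true nor y_11 = false works.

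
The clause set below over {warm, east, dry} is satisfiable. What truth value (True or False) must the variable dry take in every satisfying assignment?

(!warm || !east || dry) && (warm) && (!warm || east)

True

Suppose dry = false.
From the singleton clause (warm), warm = true.
From the singleton clause (!east), east = false.
Now (east) is unsatisfied and unit — conflict.
So every satisfying assignment has dry = True.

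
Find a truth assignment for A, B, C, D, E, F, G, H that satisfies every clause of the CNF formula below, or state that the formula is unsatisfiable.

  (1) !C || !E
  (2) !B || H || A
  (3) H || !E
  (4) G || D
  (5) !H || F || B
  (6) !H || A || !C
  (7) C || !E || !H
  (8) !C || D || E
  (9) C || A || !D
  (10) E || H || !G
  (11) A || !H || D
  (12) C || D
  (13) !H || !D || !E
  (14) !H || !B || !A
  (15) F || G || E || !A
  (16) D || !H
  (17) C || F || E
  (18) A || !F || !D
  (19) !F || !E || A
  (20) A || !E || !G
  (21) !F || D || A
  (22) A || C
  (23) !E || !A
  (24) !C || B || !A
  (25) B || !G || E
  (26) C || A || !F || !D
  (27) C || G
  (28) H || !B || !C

Case C = true:
From the singleton clause (!E), E = false.
From the singleton clause (D), D = true.
Case H = false:
From the singleton clause (!G), G = false.
From the singleton clause (!B), B = false.
From the singleton clause (!A), A = false.
From the singleton clause (!F), F = false.
Every clause now holds.

A=false,  B=false,  C=true,  D=true,  E=false,  F=false,  G=false,  H=false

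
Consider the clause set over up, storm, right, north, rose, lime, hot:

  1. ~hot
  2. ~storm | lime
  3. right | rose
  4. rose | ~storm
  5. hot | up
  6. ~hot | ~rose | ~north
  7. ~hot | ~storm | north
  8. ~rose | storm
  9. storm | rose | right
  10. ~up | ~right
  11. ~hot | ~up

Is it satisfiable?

Satisfiable

From the singleton clause (~hot), hot = 0.
From the singleton clause (up), up = 1.
From the singleton clause (~right), right = 0.
From the singleton clause (rose), rose = 1.
From the singleton clause (storm), storm = 1.
From the singleton clause (lime), lime = 1.
Every clause is now satisfied; north is unconstrained.
A satisfying assignment: up=1; storm=1; right=0; north=0; rose=1; lime=1; hot=0.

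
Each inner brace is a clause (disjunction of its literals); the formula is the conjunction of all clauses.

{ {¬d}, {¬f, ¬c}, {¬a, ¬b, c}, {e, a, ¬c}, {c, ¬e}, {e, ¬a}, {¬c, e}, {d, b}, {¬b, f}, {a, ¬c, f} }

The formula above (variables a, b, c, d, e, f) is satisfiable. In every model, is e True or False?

False

Suppose e = True.
From the singleton clause (¬d), d = False.
From the singleton clause (c), c = True.
From the singleton clause (¬f), f = False.
From the singleton clause (b), b = True.
But (¬b) is also a unit clause — contradiction.
So every satisfying assignment has e = False.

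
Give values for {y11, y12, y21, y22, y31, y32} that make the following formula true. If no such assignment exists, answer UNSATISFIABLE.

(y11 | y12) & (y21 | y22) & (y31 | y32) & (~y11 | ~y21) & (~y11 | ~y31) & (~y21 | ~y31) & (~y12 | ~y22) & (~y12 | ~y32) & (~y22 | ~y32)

UNSATISFIABLE

Branch on y11: set y11 = 1.
Unit clause (~y21) forces y21 = 0.
Unit clause (y22) forces y22 = 1.
Unit clause (~y31) forces y31 = 0.
Unit clause (y32) forces y32 = 1.
Now (~y32) is unsatisfied and unit — conflict.
Backtrack on y11: now try y11 = 0.
Unit clause (y12) forces y12 = 1.
Unit clause (~y22) forces y22 = 0.
Unit clause (y21) forces y21 = 1.
Unit clause (~y31) forces y31 = 0.
Unit clause (y32) forces y32 = 1.
Now (~y32) is unsatisfied and unit — conflict.
Either choice for y11 ends in contradiction.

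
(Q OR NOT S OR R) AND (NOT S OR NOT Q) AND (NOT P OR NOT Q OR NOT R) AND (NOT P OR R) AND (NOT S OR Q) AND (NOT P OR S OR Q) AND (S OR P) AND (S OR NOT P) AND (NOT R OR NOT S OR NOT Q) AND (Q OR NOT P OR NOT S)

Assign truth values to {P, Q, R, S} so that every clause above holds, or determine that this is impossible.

Suppose S = false.
The clause (P) is unit, so P = true.
But (NOT P) is also a unit clause — contradiction.
Undo S and try S = true.
The clause (NOT Q) is unit, so Q = false.
But (Q) is also a unit clause — contradiction.
Both values of S lead to a conflict.

UNSATISFIABLE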